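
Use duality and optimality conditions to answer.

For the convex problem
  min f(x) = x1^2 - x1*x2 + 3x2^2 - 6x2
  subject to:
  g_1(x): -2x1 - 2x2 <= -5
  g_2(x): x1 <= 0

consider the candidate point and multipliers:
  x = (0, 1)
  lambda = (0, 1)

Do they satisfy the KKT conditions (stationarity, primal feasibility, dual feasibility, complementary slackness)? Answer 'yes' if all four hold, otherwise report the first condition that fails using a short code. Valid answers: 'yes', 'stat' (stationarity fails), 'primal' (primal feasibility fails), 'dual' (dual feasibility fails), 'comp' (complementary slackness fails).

Gradient of f: grad f(x) = Q x + c = (-1, 0)
Constraint values g_i(x) = a_i^T x - b_i:
  g_1((0, 1)) = 3
  g_2((0, 1)) = 0
Stationarity residual: grad f(x) + sum_i lambda_i a_i = (0, 0)
  -> stationarity OK
Primal feasibility (all g_i <= 0): FAILS
Dual feasibility (all lambda_i >= 0): OK
Complementary slackness (lambda_i * g_i(x) = 0 for all i): OK

Verdict: the first failing condition is primal_feasibility -> primal.

primal


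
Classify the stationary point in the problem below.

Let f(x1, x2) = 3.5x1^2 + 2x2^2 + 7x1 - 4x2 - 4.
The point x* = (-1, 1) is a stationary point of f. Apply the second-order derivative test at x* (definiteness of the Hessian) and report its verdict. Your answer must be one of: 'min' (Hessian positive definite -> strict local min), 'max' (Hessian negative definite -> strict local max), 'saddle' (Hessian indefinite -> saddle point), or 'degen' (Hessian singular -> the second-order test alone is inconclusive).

Compute the Hessian H = grad^2 f:
  H = [[7, 0], [0, 4]]
Verify stationarity: grad f(x*) = H x* + g = (0, 0).
Eigenvalues of H: 4, 7.
Both eigenvalues > 0, so H is positive definite -> x* is a strict local min.

min


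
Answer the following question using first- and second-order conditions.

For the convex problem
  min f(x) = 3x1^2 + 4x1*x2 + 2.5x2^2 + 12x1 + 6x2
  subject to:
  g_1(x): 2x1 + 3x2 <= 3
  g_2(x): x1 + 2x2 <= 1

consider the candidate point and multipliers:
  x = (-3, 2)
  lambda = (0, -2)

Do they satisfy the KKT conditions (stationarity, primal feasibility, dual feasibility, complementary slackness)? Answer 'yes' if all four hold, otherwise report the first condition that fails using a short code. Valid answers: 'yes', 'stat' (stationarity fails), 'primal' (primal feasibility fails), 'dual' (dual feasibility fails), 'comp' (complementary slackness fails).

Gradient of f: grad f(x) = Q x + c = (2, 4)
Constraint values g_i(x) = a_i^T x - b_i:
  g_1((-3, 2)) = -3
  g_2((-3, 2)) = 0
Stationarity residual: grad f(x) + sum_i lambda_i a_i = (0, 0)
  -> stationarity OK
Primal feasibility (all g_i <= 0): OK
Dual feasibility (all lambda_i >= 0): FAILS
Complementary slackness (lambda_i * g_i(x) = 0 for all i): OK

Verdict: the first failing condition is dual_feasibility -> dual.

dual


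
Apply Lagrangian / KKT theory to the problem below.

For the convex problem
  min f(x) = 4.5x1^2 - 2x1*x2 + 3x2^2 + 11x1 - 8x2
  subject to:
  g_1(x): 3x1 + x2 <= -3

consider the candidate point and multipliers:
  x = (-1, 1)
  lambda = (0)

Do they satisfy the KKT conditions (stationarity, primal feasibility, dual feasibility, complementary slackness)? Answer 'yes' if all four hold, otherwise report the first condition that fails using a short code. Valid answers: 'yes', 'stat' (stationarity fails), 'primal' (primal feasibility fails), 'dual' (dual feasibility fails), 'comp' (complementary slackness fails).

Gradient of f: grad f(x) = Q x + c = (0, 0)
Constraint values g_i(x) = a_i^T x - b_i:
  g_1((-1, 1)) = 1
Stationarity residual: grad f(x) + sum_i lambda_i a_i = (0, 0)
  -> stationarity OK
Primal feasibility (all g_i <= 0): FAILS
Dual feasibility (all lambda_i >= 0): OK
Complementary slackness (lambda_i * g_i(x) = 0 for all i): OK

Verdict: the first failing condition is primal_feasibility -> primal.

primal


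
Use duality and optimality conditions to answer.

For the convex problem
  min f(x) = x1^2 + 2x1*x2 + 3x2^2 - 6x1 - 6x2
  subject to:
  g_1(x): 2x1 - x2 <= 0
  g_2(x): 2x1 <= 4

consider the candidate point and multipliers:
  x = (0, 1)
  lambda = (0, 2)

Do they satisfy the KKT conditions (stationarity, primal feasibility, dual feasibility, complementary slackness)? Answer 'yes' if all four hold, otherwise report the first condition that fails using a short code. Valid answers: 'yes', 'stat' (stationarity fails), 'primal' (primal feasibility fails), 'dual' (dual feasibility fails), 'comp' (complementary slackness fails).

Gradient of f: grad f(x) = Q x + c = (-4, 0)
Constraint values g_i(x) = a_i^T x - b_i:
  g_1((0, 1)) = -1
  g_2((0, 1)) = -4
Stationarity residual: grad f(x) + sum_i lambda_i a_i = (0, 0)
  -> stationarity OK
Primal feasibility (all g_i <= 0): OK
Dual feasibility (all lambda_i >= 0): OK
Complementary slackness (lambda_i * g_i(x) = 0 for all i): FAILS

Verdict: the first failing condition is complementary_slackness -> comp.

comp


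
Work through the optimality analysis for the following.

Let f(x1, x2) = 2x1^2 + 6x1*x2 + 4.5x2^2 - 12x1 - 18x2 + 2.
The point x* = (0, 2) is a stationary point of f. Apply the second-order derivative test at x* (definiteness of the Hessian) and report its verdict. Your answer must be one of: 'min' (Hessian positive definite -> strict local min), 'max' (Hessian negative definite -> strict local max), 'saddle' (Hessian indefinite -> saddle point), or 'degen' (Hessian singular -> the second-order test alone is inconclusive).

Compute the Hessian H = grad^2 f:
  H = [[4, 6], [6, 9]]
Verify stationarity: grad f(x*) = H x* + g = (0, 0).
Eigenvalues of H: 0, 13.
H has a zero eigenvalue (singular; positive semidefinite but not definite), so H is neither positive definite, negative definite, nor indefinite. The second-order test alone is inconclusive -> degen.
(Indeed, f is constant along the null direction of H through x*, so x* is not a strict local extremum.)

degen


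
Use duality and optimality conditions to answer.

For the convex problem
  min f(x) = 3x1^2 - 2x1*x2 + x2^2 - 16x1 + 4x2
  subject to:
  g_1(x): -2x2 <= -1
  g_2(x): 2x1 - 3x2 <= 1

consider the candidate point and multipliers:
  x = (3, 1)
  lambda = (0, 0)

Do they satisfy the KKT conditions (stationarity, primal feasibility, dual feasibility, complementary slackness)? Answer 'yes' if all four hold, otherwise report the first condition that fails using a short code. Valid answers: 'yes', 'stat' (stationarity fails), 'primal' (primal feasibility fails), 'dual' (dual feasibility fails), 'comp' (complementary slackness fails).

Gradient of f: grad f(x) = Q x + c = (0, 0)
Constraint values g_i(x) = a_i^T x - b_i:
  g_1((3, 1)) = -1
  g_2((3, 1)) = 2
Stationarity residual: grad f(x) + sum_i lambda_i a_i = (0, 0)
  -> stationarity OK
Primal feasibility (all g_i <= 0): FAILS
Dual feasibility (all lambda_i >= 0): OK
Complementary slackness (lambda_i * g_i(x) = 0 for all i): OK

Verdict: the first failing condition is primal_feasibility -> primal.

primal


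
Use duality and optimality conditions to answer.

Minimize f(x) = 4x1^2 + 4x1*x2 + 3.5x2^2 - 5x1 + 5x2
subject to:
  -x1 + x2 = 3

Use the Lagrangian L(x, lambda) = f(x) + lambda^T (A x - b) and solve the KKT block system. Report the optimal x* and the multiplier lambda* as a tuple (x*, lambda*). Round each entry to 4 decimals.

Form the Lagrangian:
  L(x, lambda) = (1/2) x^T Q x + c^T x + lambda^T (A x - b)
Stationarity (grad_x L = 0): Q x + c + A^T lambda = 0.
Primal feasibility: A x = b.

This gives the KKT block system:
  [ Q   A^T ] [ x     ]   [-c ]
  [ A    0  ] [ lambda ] = [ b ]

Solving the linear system:
  x*      = (-1.4348, 1.5652)
  lambda* = (-10.2174)
  f(x*)   = 22.8261

x* = (-1.4348, 1.5652), lambda* = (-10.2174)


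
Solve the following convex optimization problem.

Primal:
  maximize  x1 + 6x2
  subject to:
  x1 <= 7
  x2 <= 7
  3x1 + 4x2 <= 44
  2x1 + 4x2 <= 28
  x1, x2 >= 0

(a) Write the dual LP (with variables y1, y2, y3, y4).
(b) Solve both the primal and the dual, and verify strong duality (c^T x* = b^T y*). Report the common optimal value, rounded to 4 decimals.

The standard primal-dual pair for 'max c^T x s.t. A x <= b, x >= 0' is:
  Dual:  min b^T y  s.t.  A^T y >= c,  y >= 0.

So the dual LP is:
  minimize  7y1 + 7y2 + 44y3 + 28y4
  subject to:
    y1 + 3y3 + 2y4 >= 1
    y2 + 4y3 + 4y4 >= 6
    y1, y2, y3, y4 >= 0

Solving the primal: x* = (0, 7).
  primal value c^T x* = 42.
Solving the dual: y* = (0, 4, 0, 0.5).
  dual value b^T y* = 42.
Strong duality: c^T x* = b^T y*. Confirmed.

42


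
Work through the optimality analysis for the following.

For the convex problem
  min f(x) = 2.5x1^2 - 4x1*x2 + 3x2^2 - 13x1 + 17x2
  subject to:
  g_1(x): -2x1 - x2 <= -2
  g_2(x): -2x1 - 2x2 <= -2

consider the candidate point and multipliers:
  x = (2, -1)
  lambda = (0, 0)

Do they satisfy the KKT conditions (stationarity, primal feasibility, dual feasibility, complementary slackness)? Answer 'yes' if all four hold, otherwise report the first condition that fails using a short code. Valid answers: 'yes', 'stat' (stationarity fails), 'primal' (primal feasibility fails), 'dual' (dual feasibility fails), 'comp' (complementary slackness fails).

Gradient of f: grad f(x) = Q x + c = (1, 3)
Constraint values g_i(x) = a_i^T x - b_i:
  g_1((2, -1)) = -1
  g_2((2, -1)) = 0
Stationarity residual: grad f(x) + sum_i lambda_i a_i = (1, 3)
  -> stationarity FAILS
Primal feasibility (all g_i <= 0): OK
Dual feasibility (all lambda_i >= 0): OK
Complementary slackness (lambda_i * g_i(x) = 0 for all i): OK

Verdict: the first failing condition is stationarity -> stat.

stat


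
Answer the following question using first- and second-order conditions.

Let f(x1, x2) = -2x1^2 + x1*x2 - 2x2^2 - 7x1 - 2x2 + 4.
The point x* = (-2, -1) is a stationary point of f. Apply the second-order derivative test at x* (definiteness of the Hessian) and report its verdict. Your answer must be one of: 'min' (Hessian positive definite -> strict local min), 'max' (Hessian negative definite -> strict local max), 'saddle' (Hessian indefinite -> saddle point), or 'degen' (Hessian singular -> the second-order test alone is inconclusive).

Compute the Hessian H = grad^2 f:
  H = [[-4, 1], [1, -4]]
Verify stationarity: grad f(x*) = H x* + g = (0, 0).
Eigenvalues of H: -5, -3.
Both eigenvalues < 0, so H is negative definite -> x* is a strict local max.

max


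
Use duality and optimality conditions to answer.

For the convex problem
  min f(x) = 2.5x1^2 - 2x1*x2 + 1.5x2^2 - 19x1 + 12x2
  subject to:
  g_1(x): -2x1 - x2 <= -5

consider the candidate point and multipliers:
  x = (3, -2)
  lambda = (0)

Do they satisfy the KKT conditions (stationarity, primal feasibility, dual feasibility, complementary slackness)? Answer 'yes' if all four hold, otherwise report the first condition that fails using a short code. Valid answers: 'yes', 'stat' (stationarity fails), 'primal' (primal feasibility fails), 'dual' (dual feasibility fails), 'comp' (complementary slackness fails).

Gradient of f: grad f(x) = Q x + c = (0, 0)
Constraint values g_i(x) = a_i^T x - b_i:
  g_1((3, -2)) = 1
Stationarity residual: grad f(x) + sum_i lambda_i a_i = (0, 0)
  -> stationarity OK
Primal feasibility (all g_i <= 0): FAILS
Dual feasibility (all lambda_i >= 0): OK
Complementary slackness (lambda_i * g_i(x) = 0 for all i): OK

Verdict: the first failing condition is primal_feasibility -> primal.

primal


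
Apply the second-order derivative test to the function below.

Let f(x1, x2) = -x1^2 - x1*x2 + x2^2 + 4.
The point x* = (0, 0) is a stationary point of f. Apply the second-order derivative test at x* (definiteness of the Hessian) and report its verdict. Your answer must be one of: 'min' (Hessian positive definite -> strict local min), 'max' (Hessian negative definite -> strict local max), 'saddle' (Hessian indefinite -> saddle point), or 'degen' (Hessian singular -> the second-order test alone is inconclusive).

Compute the Hessian H = grad^2 f:
  H = [[-2, -1], [-1, 2]]
Verify stationarity: grad f(x*) = H x* + g = (0, 0).
Eigenvalues of H: -2.2361, 2.2361.
Eigenvalues have mixed signs, so H is indefinite -> x* is a saddle point.

saddle


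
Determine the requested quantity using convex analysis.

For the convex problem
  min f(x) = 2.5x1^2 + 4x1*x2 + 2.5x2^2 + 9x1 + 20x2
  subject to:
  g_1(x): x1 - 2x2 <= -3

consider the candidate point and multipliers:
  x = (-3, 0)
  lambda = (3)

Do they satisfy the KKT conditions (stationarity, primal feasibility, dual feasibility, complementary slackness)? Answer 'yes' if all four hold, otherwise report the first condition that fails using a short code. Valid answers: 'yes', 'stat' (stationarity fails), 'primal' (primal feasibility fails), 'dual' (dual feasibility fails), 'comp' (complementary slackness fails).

Gradient of f: grad f(x) = Q x + c = (-6, 8)
Constraint values g_i(x) = a_i^T x - b_i:
  g_1((-3, 0)) = 0
Stationarity residual: grad f(x) + sum_i lambda_i a_i = (-3, 2)
  -> stationarity FAILS
Primal feasibility (all g_i <= 0): OK
Dual feasibility (all lambda_i >= 0): OK
Complementary slackness (lambda_i * g_i(x) = 0 for all i): OK

Verdict: the first failing condition is stationarity -> stat.

stat


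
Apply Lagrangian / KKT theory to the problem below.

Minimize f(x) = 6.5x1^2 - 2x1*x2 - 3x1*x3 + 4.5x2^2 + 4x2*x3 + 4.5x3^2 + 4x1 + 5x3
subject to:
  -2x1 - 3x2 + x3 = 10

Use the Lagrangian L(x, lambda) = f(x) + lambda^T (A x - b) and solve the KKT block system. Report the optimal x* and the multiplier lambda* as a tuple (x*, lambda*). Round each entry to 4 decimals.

Form the Lagrangian:
  L(x, lambda) = (1/2) x^T Q x + c^T x + lambda^T (A x - b)
Stationarity (grad_x L = 0): Q x + c + A^T lambda = 0.
Primal feasibility: A x = b.

This gives the KKT block system:
  [ Q   A^T ] [ x     ]   [-c ]
  [ A    0  ] [ lambda ] = [ b ]

Solving the linear system:
  x*      = (-1.3117, -2.2641, 0.5844)
  lambda* = (-5.1385)
  f(x*)   = 24.5303

x* = (-1.3117, -2.2641, 0.5844), lambda* = (-5.1385)


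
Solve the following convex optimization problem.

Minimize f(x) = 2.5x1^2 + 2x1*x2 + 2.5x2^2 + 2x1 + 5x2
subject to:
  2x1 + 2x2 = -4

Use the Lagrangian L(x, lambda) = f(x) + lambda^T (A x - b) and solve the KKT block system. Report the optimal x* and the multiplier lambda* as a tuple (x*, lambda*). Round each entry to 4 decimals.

Form the Lagrangian:
  L(x, lambda) = (1/2) x^T Q x + c^T x + lambda^T (A x - b)
Stationarity (grad_x L = 0): Q x + c + A^T lambda = 0.
Primal feasibility: A x = b.

This gives the KKT block system:
  [ Q   A^T ] [ x     ]   [-c ]
  [ A    0  ] [ lambda ] = [ b ]

Solving the linear system:
  x*      = (-0.5, -1.5)
  lambda* = (1.75)
  f(x*)   = -0.75

x* = (-0.5, -1.5), lambda* = (1.75)


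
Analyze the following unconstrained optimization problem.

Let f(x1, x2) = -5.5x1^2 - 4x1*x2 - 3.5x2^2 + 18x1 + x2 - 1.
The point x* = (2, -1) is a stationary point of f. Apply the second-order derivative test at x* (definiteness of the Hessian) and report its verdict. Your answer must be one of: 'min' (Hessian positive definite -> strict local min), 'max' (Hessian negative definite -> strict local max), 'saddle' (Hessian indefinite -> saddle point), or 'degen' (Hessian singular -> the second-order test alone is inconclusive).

Compute the Hessian H = grad^2 f:
  H = [[-11, -4], [-4, -7]]
Verify stationarity: grad f(x*) = H x* + g = (0, 0).
Eigenvalues of H: -13.4721, -4.5279.
Both eigenvalues < 0, so H is negative definite -> x* is a strict local max.

max


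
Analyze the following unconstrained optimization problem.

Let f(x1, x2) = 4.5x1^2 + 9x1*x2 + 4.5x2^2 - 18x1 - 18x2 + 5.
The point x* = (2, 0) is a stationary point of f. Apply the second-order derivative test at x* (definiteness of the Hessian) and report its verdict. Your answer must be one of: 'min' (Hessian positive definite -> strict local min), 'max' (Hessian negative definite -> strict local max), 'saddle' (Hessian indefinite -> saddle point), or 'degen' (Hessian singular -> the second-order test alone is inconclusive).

Compute the Hessian H = grad^2 f:
  H = [[9, 9], [9, 9]]
Verify stationarity: grad f(x*) = H x* + g = (0, 0).
Eigenvalues of H: 0, 18.
H has a zero eigenvalue (singular; positive semidefinite but not definite), so H is neither positive definite, negative definite, nor indefinite. The second-order test alone is inconclusive -> degen.
(Indeed, f is constant along the null direction of H through x*, so x* is not a strict local extremum.)

degen


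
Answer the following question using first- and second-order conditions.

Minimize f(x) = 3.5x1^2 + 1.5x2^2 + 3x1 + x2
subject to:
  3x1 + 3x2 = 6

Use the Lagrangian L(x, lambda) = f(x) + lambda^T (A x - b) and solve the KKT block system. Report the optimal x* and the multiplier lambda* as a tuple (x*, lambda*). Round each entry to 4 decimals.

Form the Lagrangian:
  L(x, lambda) = (1/2) x^T Q x + c^T x + lambda^T (A x - b)
Stationarity (grad_x L = 0): Q x + c + A^T lambda = 0.
Primal feasibility: A x = b.

This gives the KKT block system:
  [ Q   A^T ] [ x     ]   [-c ]
  [ A    0  ] [ lambda ] = [ b ]

Solving the linear system:
  x*      = (0.4, 1.6)
  lambda* = (-1.9333)
  f(x*)   = 7.2

x* = (0.4, 1.6), lambda* = (-1.9333)


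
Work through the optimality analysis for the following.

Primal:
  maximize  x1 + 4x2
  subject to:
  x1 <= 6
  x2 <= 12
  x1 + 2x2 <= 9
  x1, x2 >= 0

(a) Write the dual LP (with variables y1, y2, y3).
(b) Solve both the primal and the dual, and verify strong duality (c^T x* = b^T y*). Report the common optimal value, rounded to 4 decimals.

The standard primal-dual pair for 'max c^T x s.t. A x <= b, x >= 0' is:
  Dual:  min b^T y  s.t.  A^T y >= c,  y >= 0.

So the dual LP is:
  minimize  6y1 + 12y2 + 9y3
  subject to:
    y1 + y3 >= 1
    y2 + 2y3 >= 4
    y1, y2, y3 >= 0

Solving the primal: x* = (0, 4.5).
  primal value c^T x* = 18.
Solving the dual: y* = (0, 0, 2).
  dual value b^T y* = 18.
Strong duality: c^T x* = b^T y*. Confirmed.

18


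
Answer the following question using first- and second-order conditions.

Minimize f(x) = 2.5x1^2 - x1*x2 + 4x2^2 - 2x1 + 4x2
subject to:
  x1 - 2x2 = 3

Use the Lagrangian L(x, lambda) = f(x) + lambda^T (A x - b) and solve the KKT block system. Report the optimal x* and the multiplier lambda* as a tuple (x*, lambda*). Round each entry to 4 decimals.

Form the Lagrangian:
  L(x, lambda) = (1/2) x^T Q x + c^T x + lambda^T (A x - b)
Stationarity (grad_x L = 0): Q x + c + A^T lambda = 0.
Primal feasibility: A x = b.

This gives the KKT block system:
  [ Q   A^T ] [ x     ]   [-c ]
  [ A    0  ] [ lambda ] = [ b ]

Solving the linear system:
  x*      = (0.75, -1.125)
  lambda* = (-2.875)
  f(x*)   = 1.3125

x* = (0.75, -1.125), lambda* = (-2.875)


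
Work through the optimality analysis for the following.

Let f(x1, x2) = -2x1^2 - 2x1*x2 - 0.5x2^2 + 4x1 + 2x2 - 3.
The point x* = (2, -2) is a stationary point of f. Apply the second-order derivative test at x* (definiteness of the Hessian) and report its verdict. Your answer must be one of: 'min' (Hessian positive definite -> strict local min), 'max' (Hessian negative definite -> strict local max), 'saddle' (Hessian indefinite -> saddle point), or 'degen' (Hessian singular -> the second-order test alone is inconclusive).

Compute the Hessian H = grad^2 f:
  H = [[-4, -2], [-2, -1]]
Verify stationarity: grad f(x*) = H x* + g = (0, 0).
Eigenvalues of H: -5, 0.
H has a zero eigenvalue (singular; negative semidefinite but not definite), so H is neither positive definite, negative definite, nor indefinite. The second-order test alone is inconclusive -> degen.
(Indeed, f is constant along the null direction of H through x*, so x* is not a strict local extremum.)

degen


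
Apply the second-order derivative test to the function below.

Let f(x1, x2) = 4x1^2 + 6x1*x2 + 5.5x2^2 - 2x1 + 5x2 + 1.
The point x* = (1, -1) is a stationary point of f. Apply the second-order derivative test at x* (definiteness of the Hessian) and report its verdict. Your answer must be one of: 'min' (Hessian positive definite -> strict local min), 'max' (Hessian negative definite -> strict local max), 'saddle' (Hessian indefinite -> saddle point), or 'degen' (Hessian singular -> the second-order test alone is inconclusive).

Compute the Hessian H = grad^2 f:
  H = [[8, 6], [6, 11]]
Verify stationarity: grad f(x*) = H x* + g = (0, 0).
Eigenvalues of H: 3.3153, 15.6847.
Both eigenvalues > 0, so H is positive definite -> x* is a strict local min.

min


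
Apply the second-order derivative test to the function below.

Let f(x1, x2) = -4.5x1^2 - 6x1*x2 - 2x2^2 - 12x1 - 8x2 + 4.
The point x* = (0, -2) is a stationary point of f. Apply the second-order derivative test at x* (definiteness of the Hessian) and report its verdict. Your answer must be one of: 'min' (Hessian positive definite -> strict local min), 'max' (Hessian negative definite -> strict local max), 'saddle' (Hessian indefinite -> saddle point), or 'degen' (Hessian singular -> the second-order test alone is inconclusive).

Compute the Hessian H = grad^2 f:
  H = [[-9, -6], [-6, -4]]
Verify stationarity: grad f(x*) = H x* + g = (0, 0).
Eigenvalues of H: -13, 0.
H has a zero eigenvalue (singular; negative semidefinite but not definite), so H is neither positive definite, negative definite, nor indefinite. The second-order test alone is inconclusive -> degen.
(Indeed, f is constant along the null direction of H through x*, so x* is not a strict local extremum.)

degen


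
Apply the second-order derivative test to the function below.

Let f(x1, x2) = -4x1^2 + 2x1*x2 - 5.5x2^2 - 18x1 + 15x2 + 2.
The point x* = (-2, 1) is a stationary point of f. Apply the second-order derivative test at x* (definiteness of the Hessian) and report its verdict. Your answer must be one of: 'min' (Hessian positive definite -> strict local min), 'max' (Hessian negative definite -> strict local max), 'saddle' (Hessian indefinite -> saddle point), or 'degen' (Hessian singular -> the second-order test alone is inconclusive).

Compute the Hessian H = grad^2 f:
  H = [[-8, 2], [2, -11]]
Verify stationarity: grad f(x*) = H x* + g = (0, 0).
Eigenvalues of H: -12, -7.
Both eigenvalues < 0, so H is negative definite -> x* is a strict local max.

max


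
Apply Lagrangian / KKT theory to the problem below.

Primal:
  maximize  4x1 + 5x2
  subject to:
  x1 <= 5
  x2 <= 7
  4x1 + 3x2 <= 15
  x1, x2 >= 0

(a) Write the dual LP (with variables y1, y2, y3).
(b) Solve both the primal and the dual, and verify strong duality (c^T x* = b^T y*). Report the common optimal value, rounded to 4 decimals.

The standard primal-dual pair for 'max c^T x s.t. A x <= b, x >= 0' is:
  Dual:  min b^T y  s.t.  A^T y >= c,  y >= 0.

So the dual LP is:
  minimize  5y1 + 7y2 + 15y3
  subject to:
    y1 + 4y3 >= 4
    y2 + 3y3 >= 5
    y1, y2, y3 >= 0

Solving the primal: x* = (0, 5).
  primal value c^T x* = 25.
Solving the dual: y* = (0, 0, 1.6667).
  dual value b^T y* = 25.
Strong duality: c^T x* = b^T y*. Confirmed.

25


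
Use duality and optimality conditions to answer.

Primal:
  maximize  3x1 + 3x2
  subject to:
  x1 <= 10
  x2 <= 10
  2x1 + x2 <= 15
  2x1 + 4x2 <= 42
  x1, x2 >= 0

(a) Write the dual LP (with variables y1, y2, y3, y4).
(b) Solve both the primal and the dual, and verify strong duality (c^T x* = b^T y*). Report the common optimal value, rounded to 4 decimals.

The standard primal-dual pair for 'max c^T x s.t. A x <= b, x >= 0' is:
  Dual:  min b^T y  s.t.  A^T y >= c,  y >= 0.

So the dual LP is:
  minimize  10y1 + 10y2 + 15y3 + 42y4
  subject to:
    y1 + 2y3 + 2y4 >= 3
    y2 + y3 + 4y4 >= 3
    y1, y2, y3, y4 >= 0

Solving the primal: x* = (3, 9).
  primal value c^T x* = 36.
Solving the dual: y* = (0, 0, 1, 0.5).
  dual value b^T y* = 36.
Strong duality: c^T x* = b^T y*. Confirmed.

36


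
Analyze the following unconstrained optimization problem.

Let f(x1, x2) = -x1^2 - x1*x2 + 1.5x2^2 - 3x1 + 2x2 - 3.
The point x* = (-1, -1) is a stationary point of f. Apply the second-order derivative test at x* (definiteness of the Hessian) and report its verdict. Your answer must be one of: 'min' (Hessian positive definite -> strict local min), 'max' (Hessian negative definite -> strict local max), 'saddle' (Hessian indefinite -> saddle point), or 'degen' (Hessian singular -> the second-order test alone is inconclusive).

Compute the Hessian H = grad^2 f:
  H = [[-2, -1], [-1, 3]]
Verify stationarity: grad f(x*) = H x* + g = (0, 0).
Eigenvalues of H: -2.1926, 3.1926.
Eigenvalues have mixed signs, so H is indefinite -> x* is a saddle point.

saddle


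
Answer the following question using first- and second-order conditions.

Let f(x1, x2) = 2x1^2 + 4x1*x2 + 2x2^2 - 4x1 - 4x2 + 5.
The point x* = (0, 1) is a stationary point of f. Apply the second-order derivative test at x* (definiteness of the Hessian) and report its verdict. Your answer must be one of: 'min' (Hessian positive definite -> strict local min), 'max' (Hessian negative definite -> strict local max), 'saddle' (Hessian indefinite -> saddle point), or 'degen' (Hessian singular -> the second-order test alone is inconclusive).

Compute the Hessian H = grad^2 f:
  H = [[4, 4], [4, 4]]
Verify stationarity: grad f(x*) = H x* + g = (0, 0).
Eigenvalues of H: 0, 8.
H has a zero eigenvalue (singular; positive semidefinite but not definite), so H is neither positive definite, negative definite, nor indefinite. The second-order test alone is inconclusive -> degen.
(Indeed, f is constant along the null direction of H through x*, so x* is not a strict local extremum.)

degen


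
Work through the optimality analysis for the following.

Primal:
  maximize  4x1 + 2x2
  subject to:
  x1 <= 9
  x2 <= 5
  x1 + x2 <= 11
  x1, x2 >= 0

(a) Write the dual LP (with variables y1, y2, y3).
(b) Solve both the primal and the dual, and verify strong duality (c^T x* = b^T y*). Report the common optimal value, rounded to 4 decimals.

The standard primal-dual pair for 'max c^T x s.t. A x <= b, x >= 0' is:
  Dual:  min b^T y  s.t.  A^T y >= c,  y >= 0.

So the dual LP is:
  minimize  9y1 + 5y2 + 11y3
  subject to:
    y1 + y3 >= 4
    y2 + y3 >= 2
    y1, y2, y3 >= 0

Solving the primal: x* = (9, 2).
  primal value c^T x* = 40.
Solving the dual: y* = (2, 0, 2).
  dual value b^T y* = 40.
Strong duality: c^T x* = b^T y*. Confirmed.

40


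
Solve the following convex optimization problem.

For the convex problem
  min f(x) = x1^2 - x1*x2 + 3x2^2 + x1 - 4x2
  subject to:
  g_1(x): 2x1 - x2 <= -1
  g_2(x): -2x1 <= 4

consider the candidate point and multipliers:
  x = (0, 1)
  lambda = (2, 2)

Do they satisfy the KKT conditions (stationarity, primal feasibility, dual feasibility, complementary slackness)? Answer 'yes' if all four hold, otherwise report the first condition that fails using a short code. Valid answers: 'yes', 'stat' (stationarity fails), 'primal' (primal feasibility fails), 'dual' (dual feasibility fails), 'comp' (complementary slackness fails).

Gradient of f: grad f(x) = Q x + c = (0, 2)
Constraint values g_i(x) = a_i^T x - b_i:
  g_1((0, 1)) = 0
  g_2((0, 1)) = -4
Stationarity residual: grad f(x) + sum_i lambda_i a_i = (0, 0)
  -> stationarity OK
Primal feasibility (all g_i <= 0): OK
Dual feasibility (all lambda_i >= 0): OK
Complementary slackness (lambda_i * g_i(x) = 0 for all i): FAILS

Verdict: the first failing condition is complementary_slackness -> comp.

comp


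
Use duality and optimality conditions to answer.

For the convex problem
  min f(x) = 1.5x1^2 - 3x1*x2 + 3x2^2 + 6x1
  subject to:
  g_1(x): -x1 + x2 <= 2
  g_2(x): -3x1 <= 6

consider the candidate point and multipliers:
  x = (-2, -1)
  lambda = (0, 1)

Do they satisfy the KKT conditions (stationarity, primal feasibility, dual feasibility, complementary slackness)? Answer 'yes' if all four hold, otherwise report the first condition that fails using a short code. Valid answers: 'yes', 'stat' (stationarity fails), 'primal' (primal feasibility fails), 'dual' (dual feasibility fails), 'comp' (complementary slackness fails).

Gradient of f: grad f(x) = Q x + c = (3, 0)
Constraint values g_i(x) = a_i^T x - b_i:
  g_1((-2, -1)) = -1
  g_2((-2, -1)) = 0
Stationarity residual: grad f(x) + sum_i lambda_i a_i = (0, 0)
  -> stationarity OK
Primal feasibility (all g_i <= 0): OK
Dual feasibility (all lambda_i >= 0): OK
Complementary slackness (lambda_i * g_i(x) = 0 for all i): OK

Verdict: yes, KKT holds.

yes


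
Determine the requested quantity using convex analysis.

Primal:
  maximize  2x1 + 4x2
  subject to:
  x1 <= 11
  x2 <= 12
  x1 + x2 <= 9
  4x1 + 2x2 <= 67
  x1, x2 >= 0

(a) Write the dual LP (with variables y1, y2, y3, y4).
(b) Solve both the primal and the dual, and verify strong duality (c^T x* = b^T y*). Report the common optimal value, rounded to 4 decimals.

The standard primal-dual pair for 'max c^T x s.t. A x <= b, x >= 0' is:
  Dual:  min b^T y  s.t.  A^T y >= c,  y >= 0.

So the dual LP is:
  minimize  11y1 + 12y2 + 9y3 + 67y4
  subject to:
    y1 + y3 + 4y4 >= 2
    y2 + y3 + 2y4 >= 4
    y1, y2, y3, y4 >= 0

Solving the primal: x* = (0, 9).
  primal value c^T x* = 36.
Solving the dual: y* = (0, 0, 4, 0).
  dual value b^T y* = 36.
Strong duality: c^T x* = b^T y*. Confirmed.

36


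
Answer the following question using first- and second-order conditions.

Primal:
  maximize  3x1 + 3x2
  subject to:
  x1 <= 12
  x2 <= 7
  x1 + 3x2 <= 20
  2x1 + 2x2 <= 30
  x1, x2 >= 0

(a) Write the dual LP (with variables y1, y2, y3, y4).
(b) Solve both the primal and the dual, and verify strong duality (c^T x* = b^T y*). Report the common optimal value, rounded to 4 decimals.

The standard primal-dual pair for 'max c^T x s.t. A x <= b, x >= 0' is:
  Dual:  min b^T y  s.t.  A^T y >= c,  y >= 0.

So the dual LP is:
  minimize  12y1 + 7y2 + 20y3 + 30y4
  subject to:
    y1 + y3 + 2y4 >= 3
    y2 + 3y3 + 2y4 >= 3
    y1, y2, y3, y4 >= 0

Solving the primal: x* = (12, 2.6667).
  primal value c^T x* = 44.
Solving the dual: y* = (2, 0, 1, 0).
  dual value b^T y* = 44.
Strong duality: c^T x* = b^T y*. Confirmed.

44


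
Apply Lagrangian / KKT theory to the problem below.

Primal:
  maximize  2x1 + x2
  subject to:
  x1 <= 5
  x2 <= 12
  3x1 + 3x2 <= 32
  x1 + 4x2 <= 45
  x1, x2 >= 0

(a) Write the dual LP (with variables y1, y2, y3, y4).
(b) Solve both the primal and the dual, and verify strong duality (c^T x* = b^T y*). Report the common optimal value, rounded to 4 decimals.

The standard primal-dual pair for 'max c^T x s.t. A x <= b, x >= 0' is:
  Dual:  min b^T y  s.t.  A^T y >= c,  y >= 0.

So the dual LP is:
  minimize  5y1 + 12y2 + 32y3 + 45y4
  subject to:
    y1 + 3y3 + y4 >= 2
    y2 + 3y3 + 4y4 >= 1
    y1, y2, y3, y4 >= 0

Solving the primal: x* = (5, 5.6667).
  primal value c^T x* = 15.6667.
Solving the dual: y* = (1, 0, 0.3333, 0).
  dual value b^T y* = 15.6667.
Strong duality: c^T x* = b^T y*. Confirmed.

15.6667


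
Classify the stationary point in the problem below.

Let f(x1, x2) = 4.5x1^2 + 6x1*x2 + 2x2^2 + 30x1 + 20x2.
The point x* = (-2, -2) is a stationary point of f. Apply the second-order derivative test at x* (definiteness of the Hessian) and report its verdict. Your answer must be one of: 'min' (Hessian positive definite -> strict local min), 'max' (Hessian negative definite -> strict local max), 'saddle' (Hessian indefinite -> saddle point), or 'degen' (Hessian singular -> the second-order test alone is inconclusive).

Compute the Hessian H = grad^2 f:
  H = [[9, 6], [6, 4]]
Verify stationarity: grad f(x*) = H x* + g = (0, 0).
Eigenvalues of H: 0, 13.
H has a zero eigenvalue (singular; positive semidefinite but not definite), so H is neither positive definite, negative definite, nor indefinite. The second-order test alone is inconclusive -> degen.
(Indeed, f is constant along the null direction of H through x*, so x* is not a strict local extremum.)

degen


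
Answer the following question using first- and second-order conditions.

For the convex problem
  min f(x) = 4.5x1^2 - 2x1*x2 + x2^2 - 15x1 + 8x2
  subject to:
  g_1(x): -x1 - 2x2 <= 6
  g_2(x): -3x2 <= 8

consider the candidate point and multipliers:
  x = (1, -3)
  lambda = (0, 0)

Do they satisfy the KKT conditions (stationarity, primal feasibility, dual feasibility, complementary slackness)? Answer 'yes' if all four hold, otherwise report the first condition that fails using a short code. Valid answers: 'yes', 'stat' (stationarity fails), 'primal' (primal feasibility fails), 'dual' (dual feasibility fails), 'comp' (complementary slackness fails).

Gradient of f: grad f(x) = Q x + c = (0, 0)
Constraint values g_i(x) = a_i^T x - b_i:
  g_1((1, -3)) = -1
  g_2((1, -3)) = 1
Stationarity residual: grad f(x) + sum_i lambda_i a_i = (0, 0)
  -> stationarity OK
Primal feasibility (all g_i <= 0): FAILS
Dual feasibility (all lambda_i >= 0): OK
Complementary slackness (lambda_i * g_i(x) = 0 for all i): OK

Verdict: the first failing condition is primal_feasibility -> primal.

primal


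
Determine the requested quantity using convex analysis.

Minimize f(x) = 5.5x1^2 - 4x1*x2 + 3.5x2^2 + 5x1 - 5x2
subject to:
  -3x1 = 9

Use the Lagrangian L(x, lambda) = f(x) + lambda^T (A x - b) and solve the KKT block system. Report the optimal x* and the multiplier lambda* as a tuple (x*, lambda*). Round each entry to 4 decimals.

Form the Lagrangian:
  L(x, lambda) = (1/2) x^T Q x + c^T x + lambda^T (A x - b)
Stationarity (grad_x L = 0): Q x + c + A^T lambda = 0.
Primal feasibility: A x = b.

This gives the KKT block system:
  [ Q   A^T ] [ x     ]   [-c ]
  [ A    0  ] [ lambda ] = [ b ]

Solving the linear system:
  x*      = (-3, -1)
  lambda* = (-8)
  f(x*)   = 31

x* = (-3, -1), lambda* = (-8)


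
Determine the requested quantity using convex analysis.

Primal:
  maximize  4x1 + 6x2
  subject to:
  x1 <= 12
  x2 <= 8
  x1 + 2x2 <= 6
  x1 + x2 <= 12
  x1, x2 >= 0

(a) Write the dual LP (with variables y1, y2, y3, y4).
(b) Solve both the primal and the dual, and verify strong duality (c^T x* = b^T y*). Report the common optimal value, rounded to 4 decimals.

The standard primal-dual pair for 'max c^T x s.t. A x <= b, x >= 0' is:
  Dual:  min b^T y  s.t.  A^T y >= c,  y >= 0.

So the dual LP is:
  minimize  12y1 + 8y2 + 6y3 + 12y4
  subject to:
    y1 + y3 + y4 >= 4
    y2 + 2y3 + y4 >= 6
    y1, y2, y3, y4 >= 0

Solving the primal: x* = (6, 0).
  primal value c^T x* = 24.
Solving the dual: y* = (0, 0, 4, 0).
  dual value b^T y* = 24.
Strong duality: c^T x* = b^T y*. Confirmed.

24


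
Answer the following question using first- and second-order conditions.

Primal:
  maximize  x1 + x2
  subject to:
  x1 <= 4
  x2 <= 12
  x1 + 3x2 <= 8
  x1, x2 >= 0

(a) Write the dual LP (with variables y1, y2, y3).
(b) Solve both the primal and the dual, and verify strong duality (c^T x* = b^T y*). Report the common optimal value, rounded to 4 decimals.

The standard primal-dual pair for 'max c^T x s.t. A x <= b, x >= 0' is:
  Dual:  min b^T y  s.t.  A^T y >= c,  y >= 0.

So the dual LP is:
  minimize  4y1 + 12y2 + 8y3
  subject to:
    y1 + y3 >= 1
    y2 + 3y3 >= 1
    y1, y2, y3 >= 0

Solving the primal: x* = (4, 1.3333).
  primal value c^T x* = 5.3333.
Solving the dual: y* = (0.6667, 0, 0.3333).
  dual value b^T y* = 5.3333.
Strong duality: c^T x* = b^T y*. Confirmed.

5.3333


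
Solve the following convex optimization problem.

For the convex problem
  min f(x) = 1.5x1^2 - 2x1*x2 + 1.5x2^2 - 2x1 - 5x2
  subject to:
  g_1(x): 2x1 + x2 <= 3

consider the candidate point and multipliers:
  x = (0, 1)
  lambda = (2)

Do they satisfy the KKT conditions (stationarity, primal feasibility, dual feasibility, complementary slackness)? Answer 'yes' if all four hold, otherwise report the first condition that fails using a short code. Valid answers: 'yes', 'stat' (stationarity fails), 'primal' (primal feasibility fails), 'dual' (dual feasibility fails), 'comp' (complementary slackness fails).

Gradient of f: grad f(x) = Q x + c = (-4, -2)
Constraint values g_i(x) = a_i^T x - b_i:
  g_1((0, 1)) = -2
Stationarity residual: grad f(x) + sum_i lambda_i a_i = (0, 0)
  -> stationarity OK
Primal feasibility (all g_i <= 0): OK
Dual feasibility (all lambda_i >= 0): OK
Complementary slackness (lambda_i * g_i(x) = 0 for all i): FAILS

Verdict: the first failing condition is complementary_slackness -> comp.

comp


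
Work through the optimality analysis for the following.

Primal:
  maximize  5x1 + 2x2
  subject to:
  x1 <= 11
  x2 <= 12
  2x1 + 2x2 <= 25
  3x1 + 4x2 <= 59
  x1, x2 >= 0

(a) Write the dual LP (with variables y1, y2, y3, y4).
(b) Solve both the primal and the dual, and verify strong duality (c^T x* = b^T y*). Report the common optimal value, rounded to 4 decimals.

The standard primal-dual pair for 'max c^T x s.t. A x <= b, x >= 0' is:
  Dual:  min b^T y  s.t.  A^T y >= c,  y >= 0.

So the dual LP is:
  minimize  11y1 + 12y2 + 25y3 + 59y4
  subject to:
    y1 + 2y3 + 3y4 >= 5
    y2 + 2y3 + 4y4 >= 2
    y1, y2, y3, y4 >= 0

Solving the primal: x* = (11, 1.5).
  primal value c^T x* = 58.
Solving the dual: y* = (3, 0, 1, 0).
  dual value b^T y* = 58.
Strong duality: c^T x* = b^T y*. Confirmed.

58


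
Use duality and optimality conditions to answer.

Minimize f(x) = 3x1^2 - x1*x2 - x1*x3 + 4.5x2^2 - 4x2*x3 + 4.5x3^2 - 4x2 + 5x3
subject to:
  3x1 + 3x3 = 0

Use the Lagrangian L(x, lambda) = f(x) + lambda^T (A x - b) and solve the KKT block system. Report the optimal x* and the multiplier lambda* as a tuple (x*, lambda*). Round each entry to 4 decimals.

Form the Lagrangian:
  L(x, lambda) = (1/2) x^T Q x + c^T x + lambda^T (A x - b)
Stationarity (grad_x L = 0): Q x + c + A^T lambda = 0.
Primal feasibility: A x = b.

This gives the KKT block system:
  [ Q   A^T ] [ x     ]   [-c ]
  [ A    0  ] [ lambda ] = [ b ]

Solving the linear system:
  x*      = (0.2292, 0.3681, -0.2292)
  lambda* = (-0.412)
  f(x*)   = -1.309

x* = (0.2292, 0.3681, -0.2292), lambda* = (-0.412)


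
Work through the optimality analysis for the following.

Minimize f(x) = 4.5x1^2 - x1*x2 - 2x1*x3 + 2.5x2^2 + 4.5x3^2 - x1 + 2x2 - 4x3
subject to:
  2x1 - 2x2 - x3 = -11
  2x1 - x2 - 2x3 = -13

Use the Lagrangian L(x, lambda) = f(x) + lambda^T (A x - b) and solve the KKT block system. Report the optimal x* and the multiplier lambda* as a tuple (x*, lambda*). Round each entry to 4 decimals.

Form the Lagrangian:
  L(x, lambda) = (1/2) x^T Q x + c^T x + lambda^T (A x - b)
Stationarity (grad_x L = 0): Q x + c + A^T lambda = 0.
Primal feasibility: A x = b.

This gives the KKT block system:
  [ Q   A^T ] [ x     ]   [-c ]
  [ A    0  ] [ lambda ] = [ b ]

Solving the linear system:
  x*      = (-2.198, 1.5347, 3.5347)
  lambda* = (-2.8218, 17.5149)
  f(x*)   = 93.8911

x* = (-2.198, 1.5347, 3.5347), lambda* = (-2.8218, 17.5149)


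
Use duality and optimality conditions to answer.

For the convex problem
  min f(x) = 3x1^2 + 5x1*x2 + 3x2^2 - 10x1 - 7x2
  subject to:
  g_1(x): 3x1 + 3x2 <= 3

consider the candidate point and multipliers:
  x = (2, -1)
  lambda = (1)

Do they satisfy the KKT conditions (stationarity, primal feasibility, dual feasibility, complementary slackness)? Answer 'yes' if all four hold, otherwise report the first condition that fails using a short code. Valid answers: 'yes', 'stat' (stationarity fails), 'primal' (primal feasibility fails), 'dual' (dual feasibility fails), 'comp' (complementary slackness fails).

Gradient of f: grad f(x) = Q x + c = (-3, -3)
Constraint values g_i(x) = a_i^T x - b_i:
  g_1((2, -1)) = 0
Stationarity residual: grad f(x) + sum_i lambda_i a_i = (0, 0)
  -> stationarity OK
Primal feasibility (all g_i <= 0): OK
Dual feasibility (all lambda_i >= 0): OK
Complementary slackness (lambda_i * g_i(x) = 0 for all i): OK

Verdict: yes, KKT holds.

yes


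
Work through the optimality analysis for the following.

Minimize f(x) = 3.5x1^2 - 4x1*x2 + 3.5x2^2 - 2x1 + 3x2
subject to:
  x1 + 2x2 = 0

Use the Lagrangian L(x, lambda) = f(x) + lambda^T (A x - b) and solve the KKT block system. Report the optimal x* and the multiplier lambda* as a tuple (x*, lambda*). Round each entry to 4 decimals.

Form the Lagrangian:
  L(x, lambda) = (1/2) x^T Q x + c^T x + lambda^T (A x - b)
Stationarity (grad_x L = 0): Q x + c + A^T lambda = 0.
Primal feasibility: A x = b.

This gives the KKT block system:
  [ Q   A^T ] [ x     ]   [-c ]
  [ A    0  ] [ lambda ] = [ b ]

Solving the linear system:
  x*      = (0.2745, -0.1373)
  lambda* = (-0.4706)
  f(x*)   = -0.4804

x* = (0.2745, -0.1373), lambda* = (-0.4706)
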